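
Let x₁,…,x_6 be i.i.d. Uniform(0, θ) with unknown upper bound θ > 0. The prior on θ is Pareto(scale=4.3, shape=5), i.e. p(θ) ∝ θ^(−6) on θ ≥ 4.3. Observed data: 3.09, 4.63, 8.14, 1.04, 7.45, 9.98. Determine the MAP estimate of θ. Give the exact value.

The Uniform(0, θ) likelihood is θ^(−n) for θ ≥ max(xᵢ), zero otherwise. Here max(xᵢ) = 9.98.
Posterior ∝ θ^(−6) · θ^(−6) = θ^(−12) on θ ≥ max(4.3, 9.98) = 9.98.
This density is strictly decreasing in θ, so the posterior mode lies at the lower boundary of the support.

θ̂_MAP = 9.98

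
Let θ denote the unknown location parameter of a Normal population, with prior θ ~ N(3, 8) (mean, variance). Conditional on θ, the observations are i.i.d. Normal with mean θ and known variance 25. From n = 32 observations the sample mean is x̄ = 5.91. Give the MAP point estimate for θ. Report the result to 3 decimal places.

n = 32, x̄ = 5.91.
For a Normal prior and Normal likelihood with known variance, the posterior is Normal; its mode equals its mean, the precision-weighted average.
Prior precision 1/σ₀² = 1/8 = 0.125; data precision n/σ² = 32/25 = 1.28.
θ̂ = (0.125·3 + 1.28·5.91) / (0.125 + 1.28) = 7.9398/1.405 = 39699/7025 ≈ 5.651.

θ̂_MAP = 5.651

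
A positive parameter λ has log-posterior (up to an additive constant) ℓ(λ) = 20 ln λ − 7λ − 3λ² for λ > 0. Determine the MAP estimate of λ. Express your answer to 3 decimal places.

ℓ'(λ) = 20/λ − 7 − 6λ. Setting this to zero and multiplying by λ: 6λ² + 7λ − 20 = 0.
λ = (−7 + √(7² + 4·6·20)) / (2·6) = (−7 + √529) / 12 = (−7 + 23)/12 = 4/3.
ℓ''(λ) = −20/λ² − 6 < 0, confirming a maximum.

λ̂_MAP = 1.333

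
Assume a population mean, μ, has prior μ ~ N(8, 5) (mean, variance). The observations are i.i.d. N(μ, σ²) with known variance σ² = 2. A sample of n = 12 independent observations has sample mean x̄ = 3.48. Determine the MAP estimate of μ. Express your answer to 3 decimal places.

μ̂_MAP = 3.626

n = 12, x̄ = 3.48.
For a Normal prior and Normal likelihood with known variance, the posterior is Normal; its mode equals its mean, the precision-weighted average.
Prior precision 1/σ₀² = 1/5 = 0.2; data precision n/σ² = 12/2 = 6.
μ̂ = (0.2·8 + 6·3.48) / (0.2 + 6) = 22.48/6.2 = 562/155 ≈ 3.626.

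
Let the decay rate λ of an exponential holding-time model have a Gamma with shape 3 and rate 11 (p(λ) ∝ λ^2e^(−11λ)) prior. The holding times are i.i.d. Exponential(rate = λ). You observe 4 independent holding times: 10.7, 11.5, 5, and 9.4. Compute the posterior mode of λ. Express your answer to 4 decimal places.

The Exponential(rate=λ) likelihood is ∝ λ^n e^(−λΣtᵢ). Here n = 4 and Σtᵢ = 10.7 + 11.5 + 5 + 9.4 = 36.6.
Posterior ∝ λ^2e^(−11λ) · λ^4e^(−36.6λ) = λ^6e^(−47.6λ), i.e. Gamma(7, 47.6).
Mode = (a−1)/b = 6/47.6 ≈ 0.1261.

λ̂_MAP = 0.1261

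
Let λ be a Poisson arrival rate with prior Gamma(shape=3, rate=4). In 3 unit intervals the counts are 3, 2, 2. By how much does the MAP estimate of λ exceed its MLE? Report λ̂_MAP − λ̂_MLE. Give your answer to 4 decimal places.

MAP − MLE = -1.0476

Σxᵢ = 7. Posterior is Gamma(10, 7); MAP = (10−1)/7 = 9/7 ≈ 1.28571.
MLE = x̄ = 7/3 ≈ 2.33333.
Difference = 9/7 − 7/3 = -22/21 ≈ -1.0476.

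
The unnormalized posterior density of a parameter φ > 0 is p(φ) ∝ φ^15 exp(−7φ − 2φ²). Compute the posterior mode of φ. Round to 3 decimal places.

ℓ'(φ) = 15/φ − 7 − 4φ. Setting this to zero and multiplying by φ: 4φ² + 7φ − 15 = 0.
φ = (−7 + √(7² + 4·4·15)) / (2·4) = (−7 + √289) / 8 = (−7 + 17)/8 = 5/4.
ℓ''(φ) = −15/φ² − 4 < 0, confirming a maximum.

φ̂_MAP = 1.250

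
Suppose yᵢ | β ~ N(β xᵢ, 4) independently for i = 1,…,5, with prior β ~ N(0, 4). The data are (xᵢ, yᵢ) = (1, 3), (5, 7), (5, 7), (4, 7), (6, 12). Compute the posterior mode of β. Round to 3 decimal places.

β̂_MAP = 1.663

log p(β | y) = −Σ(yᵢ − βxᵢ)²/(2·4) − β²/(2·4) + const.
Setting the derivative to zero: Σxᵢ(yᵢ − βxᵢ)/4 − β/4 = 0, so β = Σxᵢyᵢ / (Σxᵢ² + σ²/τ²).
Σxᵢyᵢ = 1·3 + 5·7 + 5·7 + 4·7 + 6·12 = 173; Σxᵢ² = 103; σ²/τ² = 1.
β̂_MAP = 173 / (103 + 1) = 173/104 ≈ 1.663.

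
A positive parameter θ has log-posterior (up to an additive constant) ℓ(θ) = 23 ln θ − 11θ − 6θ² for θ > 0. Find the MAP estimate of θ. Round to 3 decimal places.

θ̂_MAP = 1.000

ℓ'(θ) = 23/θ − 11 − 12θ. Setting this to zero and multiplying by θ: 12θ² + 11θ − 23 = 0.
θ = (−11 + √(11² + 4·12·23)) / (2·12) = (−11 + √1225) / 24 = (−11 + 35)/24 = 1.
ℓ''(θ) = −23/θ² − 12 < 0, confirming a maximum.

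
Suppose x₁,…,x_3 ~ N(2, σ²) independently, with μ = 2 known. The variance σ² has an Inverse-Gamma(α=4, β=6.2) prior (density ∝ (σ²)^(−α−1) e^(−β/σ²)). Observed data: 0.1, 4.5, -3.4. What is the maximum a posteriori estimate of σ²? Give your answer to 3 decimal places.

σ̂²_MAP = 3.955

Sum of squared deviations about the known mean: SS = (0.1−2)² + (4.5−2)² + (-3.4−2)² = 39.02.
The Normal likelihood contributes (σ²)^(−n/2) exp(−SS/(2σ²)), so the posterior is Inverse-Gamma(α + n/2, β + SS/2) = Inverse-Gamma(5.5, 25.71).
The mode of Inverse-Gamma(a, b) is b/(a+1) = 25.71/6.5 ≈ 3.955.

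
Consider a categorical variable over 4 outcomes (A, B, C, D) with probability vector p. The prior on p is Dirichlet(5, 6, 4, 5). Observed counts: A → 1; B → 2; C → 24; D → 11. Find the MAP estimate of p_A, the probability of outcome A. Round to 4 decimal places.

MAP estimate of p_A = 0.0926

The posterior is Dirichlet(αᵢ + nᵢ) = Dirichlet(6, 8, 28, 16).
For a Dirichlet(a₁,…,a_K) with all aᵢ > 1, the mode has j-th component (aⱼ − 1)/(Σaᵢ − K).
Here Σaᵢ = 58 and K = 4, so p_A = (6 − 1)/(58 − 4) = 5/54 ≈ 0.0926.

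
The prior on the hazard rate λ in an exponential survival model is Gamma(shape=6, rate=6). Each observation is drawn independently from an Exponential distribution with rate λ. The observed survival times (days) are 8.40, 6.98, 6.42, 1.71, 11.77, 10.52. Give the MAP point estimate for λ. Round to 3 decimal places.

The Exponential(rate=λ) likelihood is ∝ λ^n e^(−λΣtᵢ). Here n = 6 and Σtᵢ = 8.40 + 6.98 + 6.42 + 1.71 + 11.77 + 10.52 = 45.80.
Posterior ∝ λ^5e^(−6λ) · λ^6e^(−45.80λ) = λ^11e^(−51.80λ), i.e. Gamma(12, 51.80).
Mode = (a−1)/b = 11/51.80 ≈ 0.212.

λ̂_MAP = 0.212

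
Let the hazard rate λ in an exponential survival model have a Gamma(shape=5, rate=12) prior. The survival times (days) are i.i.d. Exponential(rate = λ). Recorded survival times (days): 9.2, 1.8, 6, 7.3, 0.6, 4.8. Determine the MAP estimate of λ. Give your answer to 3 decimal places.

The Exponential(rate=λ) likelihood is ∝ λ^n e^(−λΣtᵢ). Here n = 6 and Σtᵢ = 9.2 + 1.8 + 6 + 7.3 + 0.6 + 4.8 = 29.7.
Posterior ∝ λ^4e^(−12λ) · λ^6e^(−29.7λ) = λ^10e^(−41.7λ), i.e. Gamma(11, 41.7).
Mode = (a−1)/b = 10/41.7 ≈ 0.240.

λ̂_MAP = 0.240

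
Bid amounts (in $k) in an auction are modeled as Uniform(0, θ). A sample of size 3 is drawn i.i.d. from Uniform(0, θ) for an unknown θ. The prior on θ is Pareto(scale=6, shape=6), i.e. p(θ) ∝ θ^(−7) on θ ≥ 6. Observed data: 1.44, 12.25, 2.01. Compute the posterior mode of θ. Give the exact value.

θ̂_MAP = 12.25

The Uniform(0, θ) likelihood is θ^(−n) for θ ≥ max(xᵢ), zero otherwise. Here max(xᵢ) = 12.25.
Posterior ∝ θ^(−7) · θ^(−3) = θ^(−10) on θ ≥ max(6, 12.25) = 12.25.
This density is strictly decreasing in θ, so the posterior mode lies at the lower boundary of the support.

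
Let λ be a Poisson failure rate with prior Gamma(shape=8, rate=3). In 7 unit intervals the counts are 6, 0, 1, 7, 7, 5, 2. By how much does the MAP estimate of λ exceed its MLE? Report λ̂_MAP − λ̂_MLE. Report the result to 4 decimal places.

MAP − MLE = -0.5000

Σxᵢ = 28. Posterior is Gamma(36, 10); MAP = (36−1)/10 = 35/10 ≈ 3.50000.
MLE = x̄ = 28/7 ≈ 4.00000.
Difference = 35/10 − 28/7 = -1/2 ≈ -0.5000.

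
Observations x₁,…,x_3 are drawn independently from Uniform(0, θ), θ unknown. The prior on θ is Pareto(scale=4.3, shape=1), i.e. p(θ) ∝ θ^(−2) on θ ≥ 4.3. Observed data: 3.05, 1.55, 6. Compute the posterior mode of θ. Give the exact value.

θ̂_MAP = 6

The Uniform(0, θ) likelihood is θ^(−n) for θ ≥ max(xᵢ), zero otherwise. Here max(xᵢ) = 6.
Posterior ∝ θ^(−2) · θ^(−3) = θ^(−5) on θ ≥ max(4.3, 6) = 6.
This density is strictly decreasing in θ, so the posterior mode lies at the lower boundary of the support.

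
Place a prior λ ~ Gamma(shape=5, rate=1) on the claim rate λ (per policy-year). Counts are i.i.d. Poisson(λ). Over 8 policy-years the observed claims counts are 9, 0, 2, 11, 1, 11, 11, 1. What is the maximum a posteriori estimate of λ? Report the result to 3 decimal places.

λ̂_MAP = 5.556

Σxᵢ = 9+0+2+11+1+11+11+1 = 46, with n = 8.
Posterior ∝ λ^4e^(−1λ) · λ^46e^(−8λ) = λ^50e^(−9λ), i.e. Gamma(shape=51, rate=9).
The mode of a Gamma(a, b) with a ≥ 1 (shape–rate) is (a−1)/b = 50/9 ≈ 5.556.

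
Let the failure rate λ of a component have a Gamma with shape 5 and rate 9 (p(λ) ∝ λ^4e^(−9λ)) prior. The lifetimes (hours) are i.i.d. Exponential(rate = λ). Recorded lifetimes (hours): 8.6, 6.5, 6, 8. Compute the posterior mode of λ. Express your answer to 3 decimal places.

The Exponential(rate=λ) likelihood is ∝ λ^n e^(−λΣtᵢ). Here n = 4 and Σtᵢ = 8.6 + 6.5 + 6 + 8 = 29.1.
Posterior ∝ λ^4e^(−9λ) · λ^4e^(−29.1λ) = λ^8e^(−38.1λ), i.e. Gamma(9, 38.1).
Mode = (a−1)/b = 8/38.1 ≈ 0.210.

λ̂_MAP = 0.210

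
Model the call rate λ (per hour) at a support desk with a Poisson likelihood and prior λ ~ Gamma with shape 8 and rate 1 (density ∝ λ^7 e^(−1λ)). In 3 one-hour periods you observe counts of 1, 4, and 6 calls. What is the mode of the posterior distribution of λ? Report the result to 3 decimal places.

λ̂_MAP = 4.500

Σxᵢ = 1+4+6 = 11, with n = 3.
Posterior ∝ λ^7e^(−1λ) · λ^11e^(−3λ) = λ^18e^(−4λ), i.e. Gamma(shape=19, rate=4).
The mode of a Gamma(a, b) with a ≥ 1 (shape–rate) is (a−1)/b = 18/4 ≈ 4.500.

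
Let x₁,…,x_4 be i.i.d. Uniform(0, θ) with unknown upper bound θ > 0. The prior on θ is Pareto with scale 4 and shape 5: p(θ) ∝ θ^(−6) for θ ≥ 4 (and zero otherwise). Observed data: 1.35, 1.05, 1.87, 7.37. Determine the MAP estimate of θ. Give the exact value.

The Uniform(0, θ) likelihood is θ^(−n) for θ ≥ max(xᵢ), zero otherwise. Here max(xᵢ) = 7.37.
Posterior ∝ θ^(−6) · θ^(−4) = θ^(−10) on θ ≥ max(4, 7.37) = 7.37.
This density is strictly decreasing in θ, so the posterior mode lies at the lower boundary of the support.

θ̂_MAP = 7.37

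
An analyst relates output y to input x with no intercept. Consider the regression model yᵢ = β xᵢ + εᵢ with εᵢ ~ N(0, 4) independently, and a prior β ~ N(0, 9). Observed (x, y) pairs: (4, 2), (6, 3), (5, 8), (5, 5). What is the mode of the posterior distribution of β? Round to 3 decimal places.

log p(β | y) = −Σ(yᵢ − βxᵢ)²/(2·4) − β²/(2·9) + const.
Setting the derivative to zero: Σxᵢ(yᵢ − βxᵢ)/4 − β/9 = 0, so β = Σxᵢyᵢ / (Σxᵢ² + σ²/τ²).
Σxᵢyᵢ = 4·2 + 6·3 + 5·8 + 5·5 = 91; Σxᵢ² = 102; σ²/τ² = 4/9.
β̂_MAP = 91 / (102 + 4/9) = 91/(922/9) = 819/922 ≈ 0.888.

β̂_MAP = 0.888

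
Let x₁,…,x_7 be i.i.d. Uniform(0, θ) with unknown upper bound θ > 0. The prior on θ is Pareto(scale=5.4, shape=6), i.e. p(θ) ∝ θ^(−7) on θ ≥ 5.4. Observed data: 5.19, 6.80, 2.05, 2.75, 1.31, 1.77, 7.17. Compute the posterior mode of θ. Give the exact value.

The Uniform(0, θ) likelihood is θ^(−n) for θ ≥ max(xᵢ), zero otherwise. Here max(xᵢ) = 7.17.
Posterior ∝ θ^(−7) · θ^(−7) = θ^(−14) on θ ≥ max(5.4, 7.17) = 7.17.
This density is strictly decreasing in θ, so the posterior mode lies at the lower boundary of the support.

θ̂_MAP = 7.17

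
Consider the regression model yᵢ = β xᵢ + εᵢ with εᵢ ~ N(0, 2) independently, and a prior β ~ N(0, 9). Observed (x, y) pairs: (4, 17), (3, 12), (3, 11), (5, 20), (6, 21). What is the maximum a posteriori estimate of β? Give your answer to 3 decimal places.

β̂_MAP = 3.812

log p(β | y) = −Σ(yᵢ − βxᵢ)²/(2·2) − β²/(2·9) + const.
Setting the derivative to zero: Σxᵢ(yᵢ − βxᵢ)/2 − β/9 = 0, so β = Σxᵢyᵢ / (Σxᵢ² + σ²/τ²).
Σxᵢyᵢ = 4·17 + 3·12 + 3·11 + 5·20 + 6·21 = 363; Σxᵢ² = 95; σ²/τ² = 2/9.
β̂_MAP = 363 / (95 + 2/9) = 363/(857/9) = 3267/857 ≈ 3.812.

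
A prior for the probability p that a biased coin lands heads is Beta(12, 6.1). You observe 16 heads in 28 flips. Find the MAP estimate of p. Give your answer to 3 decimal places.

Prior: Beta(12, 6.1).
Data: 16 successes in 28 trials. The binomial likelihood contributes p^16(1−p)^12, so the posterior is Beta(12+16, 6.1+12) = Beta(28, 18.1).
For Beta(a, b) with a, b > 1 the mode is (a−1)/(a+b−2) = 27/44.1 ≈ 0.612.

p̂_MAP = 0.612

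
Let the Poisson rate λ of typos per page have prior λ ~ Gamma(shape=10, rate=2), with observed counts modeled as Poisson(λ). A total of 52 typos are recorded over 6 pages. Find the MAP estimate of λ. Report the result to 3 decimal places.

Σxᵢ = 52, n = 6.
Posterior ∝ λ^9e^(−2λ) · λ^52e^(−6λ) = λ^61e^(−8λ), i.e. Gamma(shape=62, rate=8).
The mode of a Gamma(a, b) with a ≥ 1 (shape–rate) is (a−1)/b = 61/8 ≈ 7.625.

λ̂_MAP = 7.625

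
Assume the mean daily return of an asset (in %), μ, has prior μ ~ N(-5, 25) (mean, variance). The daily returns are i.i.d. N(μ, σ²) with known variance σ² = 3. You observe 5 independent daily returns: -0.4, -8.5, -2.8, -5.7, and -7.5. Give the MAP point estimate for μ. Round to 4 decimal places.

n = 5; x̄ = ((-0.4) + (-8.5) + (-2.8) + (-5.7) + (-7.5))/5 = -24.9/5 = -4.98.
For a Normal prior and Normal likelihood with known variance, the posterior is Normal; its mode equals its mean, the precision-weighted average.
Prior precision 1/σ₀² = 1/25 = 0.04; data precision n/σ² = 5/3.
μ̂ = (0.04·(-5) + (5/3)·(-4.98)) / (0.04 + 5/3) = (-8.5)/(128/75) = -4.98046875 ≈ -4.9805.

μ̂_MAP = -4.9805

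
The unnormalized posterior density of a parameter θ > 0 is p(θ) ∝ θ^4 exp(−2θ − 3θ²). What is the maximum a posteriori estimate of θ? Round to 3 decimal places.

θ̂_MAP = 0.667

ℓ'(θ) = 4/θ − 2 − 6θ. Setting this to zero and multiplying by θ: 6θ² + 2θ − 4 = 0.
θ = (−2 + √(2² + 4·6·4)) / (2·6) = (−2 + √100) / 12 = (−2 + 10)/12 = 2/3.
ℓ''(θ) = −4/θ² − 6 < 0, confirming a maximum.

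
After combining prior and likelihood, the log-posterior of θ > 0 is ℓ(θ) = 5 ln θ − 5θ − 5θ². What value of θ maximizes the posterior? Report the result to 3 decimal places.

ℓ'(θ) = 5/θ − 5 − 10θ. Setting this to zero and multiplying by θ: 10θ² + 5θ − 5 = 0.
θ = (−5 + √(5² + 4·10·5)) / (2·10) = (−5 + √225) / 20 = (−5 + 15)/20 = 1/2.
ℓ''(θ) = −5/θ² − 10 < 0, confirming a maximum.

θ̂_MAP = 0.500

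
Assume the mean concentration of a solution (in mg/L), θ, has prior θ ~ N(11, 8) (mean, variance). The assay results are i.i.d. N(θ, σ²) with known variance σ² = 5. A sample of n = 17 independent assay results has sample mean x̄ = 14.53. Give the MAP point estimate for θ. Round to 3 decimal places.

n = 17, x̄ = 14.53.
For a Normal prior and Normal likelihood with known variance, the posterior is Normal; its mode equals its mean, the precision-weighted average.
Prior precision 1/σ₀² = 1/8 = 0.125; data precision n/σ² = 17/5 = 3.4.
θ̂ = (0.125·11 + 3.4·14.53) / (0.125 + 3.4) = 50.777/3.525 = 50777/3525 ≈ 14.405.

θ̂_MAP = 14.405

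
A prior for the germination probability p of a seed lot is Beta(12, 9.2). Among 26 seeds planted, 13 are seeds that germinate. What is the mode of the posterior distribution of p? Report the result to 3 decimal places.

Prior: Beta(12, 9.2).
Data: 13 successes in 26 trials. The binomial likelihood contributes p^13(1−p)^13, so the posterior is Beta(12+13, 9.2+13) = Beta(25, 22.2).
For Beta(a, b) with a, b > 1 the mode is (a−1)/(a+b−2) = 24/45.2 ≈ 0.531.

p̂_MAP = 0.531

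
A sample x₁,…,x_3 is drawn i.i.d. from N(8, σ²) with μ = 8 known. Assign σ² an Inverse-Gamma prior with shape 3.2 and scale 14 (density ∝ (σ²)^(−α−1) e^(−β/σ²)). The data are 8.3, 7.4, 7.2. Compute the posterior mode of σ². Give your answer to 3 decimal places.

σ̂²_MAP = 2.552

Sum of squared deviations about the known mean: SS = (8.3−8)² + (7.4−8)² + (7.2−8)² = 1.09.
The Normal likelihood contributes (σ²)^(−n/2) exp(−SS/(2σ²)), so the posterior is Inverse-Gamma(α + n/2, β + SS/2) = Inverse-Gamma(4.7, 14.545).
The mode of Inverse-Gamma(a, b) is b/(a+1) = 14.545/5.7 ≈ 2.552.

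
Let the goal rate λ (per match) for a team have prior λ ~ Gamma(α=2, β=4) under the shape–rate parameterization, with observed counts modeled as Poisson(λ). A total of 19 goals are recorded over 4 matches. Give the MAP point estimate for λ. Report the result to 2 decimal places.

λ̂_MAP = 2.50

Σxᵢ = 19, n = 4.
Posterior ∝ λe^(−4λ) · λ^19e^(−4λ) = λ^20e^(−8λ), i.e. Gamma(shape=21, rate=8).
The mode of a Gamma(a, b) with a ≥ 1 (shape–rate) is (a−1)/b = 20/8 ≈ 2.50.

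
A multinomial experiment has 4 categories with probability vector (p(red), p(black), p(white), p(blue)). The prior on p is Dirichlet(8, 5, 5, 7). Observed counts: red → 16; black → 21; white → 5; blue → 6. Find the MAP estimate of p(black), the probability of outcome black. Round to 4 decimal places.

The posterior is Dirichlet(αᵢ + nᵢ) = Dirichlet(24, 26, 10, 13).
For a Dirichlet(a₁,…,a_K) with all aᵢ > 1, the mode has j-th component (aⱼ − 1)/(Σaᵢ − K).
Here Σaᵢ = 73 and K = 4, so p(black) = (26 − 1)/(73 − 4) = 25/69 ≈ 0.3623.

MAP estimate of p(black) = 0.3623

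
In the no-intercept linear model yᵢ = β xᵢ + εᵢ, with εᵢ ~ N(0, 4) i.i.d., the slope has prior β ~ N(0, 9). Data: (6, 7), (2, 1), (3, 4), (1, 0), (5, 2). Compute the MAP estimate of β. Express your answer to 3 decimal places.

log p(β | y) = −Σ(yᵢ − βxᵢ)²/(2·4) − β²/(2·9) + const.
Setting the derivative to zero: Σxᵢ(yᵢ − βxᵢ)/4 − β/9 = 0, so β = Σxᵢyᵢ / (Σxᵢ² + σ²/τ²).
Σxᵢyᵢ = 6·7 + 2·1 + 3·4 + 1·0 + 5·2 = 66; Σxᵢ² = 75; σ²/τ² = 4/9.
β̂_MAP = 66 / (75 + 4/9) = 66/(679/9) = 594/679 ≈ 0.875.

β̂_MAP = 0.875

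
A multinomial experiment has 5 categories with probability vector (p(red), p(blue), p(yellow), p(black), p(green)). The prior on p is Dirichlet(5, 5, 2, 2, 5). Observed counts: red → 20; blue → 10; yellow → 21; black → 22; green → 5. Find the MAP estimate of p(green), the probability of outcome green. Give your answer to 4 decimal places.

The posterior is Dirichlet(αᵢ + nᵢ) = Dirichlet(25, 15, 23, 24, 10).
For a Dirichlet(a₁,…,a_K) with all aᵢ > 1, the mode has j-th component (aⱼ − 1)/(Σaᵢ − K).
Here Σaᵢ = 97 and K = 5, so p(green) = (10 − 1)/(97 − 5) = 9/92 ≈ 0.0978.

MAP estimate of p(green) = 0.0978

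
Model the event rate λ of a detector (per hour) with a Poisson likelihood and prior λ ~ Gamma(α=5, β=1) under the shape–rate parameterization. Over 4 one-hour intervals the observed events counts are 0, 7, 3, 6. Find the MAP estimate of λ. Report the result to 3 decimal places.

λ̂_MAP = 4.000

Σxᵢ = 0+7+3+6 = 16, with n = 4.
Posterior ∝ λ^4e^(−1λ) · λ^16e^(−4λ) = λ^20e^(−5λ), i.e. Gamma(shape=21, rate=5).
The mode of a Gamma(a, b) with a ≥ 1 (shape–rate) is (a−1)/b = 20/5 ≈ 4.000.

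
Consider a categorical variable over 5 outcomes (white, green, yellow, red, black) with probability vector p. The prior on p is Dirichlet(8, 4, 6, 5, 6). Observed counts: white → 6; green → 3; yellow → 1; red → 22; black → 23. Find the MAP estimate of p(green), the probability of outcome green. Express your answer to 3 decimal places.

MAP estimate of p(green) = 0.076

The posterior is Dirichlet(αᵢ + nᵢ) = Dirichlet(14, 7, 7, 27, 29).
For a Dirichlet(a₁,…,a_K) with all aᵢ > 1, the mode has j-th component (aⱼ − 1)/(Σaᵢ − K).
Here Σaᵢ = 84 and K = 5, so p(green) = (7 − 1)/(84 − 5) = 6/79 ≈ 0.076.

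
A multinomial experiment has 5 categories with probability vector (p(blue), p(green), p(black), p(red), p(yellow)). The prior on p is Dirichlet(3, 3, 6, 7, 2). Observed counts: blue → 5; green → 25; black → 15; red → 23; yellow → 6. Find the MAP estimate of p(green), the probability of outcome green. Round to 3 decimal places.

The posterior is Dirichlet(αᵢ + nᵢ) = Dirichlet(8, 28, 21, 30, 8).
For a Dirichlet(a₁,…,a_K) with all aᵢ > 1, the mode has j-th component (aⱼ − 1)/(Σaᵢ − K).
Here Σaᵢ = 95 and K = 5, so p(green) = (28 − 1)/(95 − 5) = 27/90 ≈ 0.300.

MAP estimate of p(green) = 0.300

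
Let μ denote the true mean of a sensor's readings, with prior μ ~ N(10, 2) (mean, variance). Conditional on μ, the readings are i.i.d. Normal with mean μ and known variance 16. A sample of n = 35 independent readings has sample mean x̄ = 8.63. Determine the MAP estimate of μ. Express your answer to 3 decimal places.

μ̂_MAP = 8.885

n = 35, x̄ = 8.63.
For a Normal prior and Normal likelihood with known variance, the posterior is Normal; its mode equals its mean, the precision-weighted average.
Prior precision 1/σ₀² = 1/2 = 0.5; data precision n/σ² = 35/16 = 2.1875.
μ̂ = (0.5·10 + 2.1875·8.63) / (0.5 + 2.1875) = 23.878125/2.6875 = 7641/860 ≈ 8.885.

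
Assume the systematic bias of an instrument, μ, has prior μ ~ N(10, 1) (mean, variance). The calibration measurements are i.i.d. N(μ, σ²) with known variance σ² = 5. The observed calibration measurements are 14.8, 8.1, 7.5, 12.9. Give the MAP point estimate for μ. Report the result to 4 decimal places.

μ̂_MAP = 10.3667

n = 4; x̄ = (14.8 + 8.1 + 7.5 + 12.9)/4 = 43.3/4 = 10.825.
For a Normal prior and Normal likelihood with known variance, the posterior is Normal; its mode equals its mean, the precision-weighted average.
Prior precision 1/σ₀² = 1/1 = 1; data precision n/σ² = 4/5 = 0.8.
μ̂ = (1·10 + 0.8·10.825) / (1 + 0.8) = 18.66/1.8 = 311/30 ≈ 10.3667.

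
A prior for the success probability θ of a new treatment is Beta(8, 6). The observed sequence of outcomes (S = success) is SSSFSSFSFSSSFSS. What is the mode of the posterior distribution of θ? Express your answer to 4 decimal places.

θ̂_MAP = 0.6667

Prior: Beta(8, 6).
Data: 11 successes in 15 trials (from the sequence). The binomial likelihood contributes θ^11(1−θ)^4, so the posterior is Beta(8+11, 6+4) = Beta(19, 10).
For Beta(a, b) with a, b > 1 the mode is (a−1)/(a+b−2) = 18/27 ≈ 0.6667.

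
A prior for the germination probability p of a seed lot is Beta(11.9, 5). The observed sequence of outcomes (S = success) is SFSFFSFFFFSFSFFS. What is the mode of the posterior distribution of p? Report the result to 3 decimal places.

Prior: Beta(11.9, 5).
Data: 6 successes in 16 trials (from the sequence). The binomial likelihood contributes p^6(1−p)^10, so the posterior is Beta(11.9+6, 5+10) = Beta(17.9, 15).
For Beta(a, b) with a, b > 1 the mode is (a−1)/(a+b−2) = 16.9/30.9 ≈ 0.547.

p̂_MAP = 0.547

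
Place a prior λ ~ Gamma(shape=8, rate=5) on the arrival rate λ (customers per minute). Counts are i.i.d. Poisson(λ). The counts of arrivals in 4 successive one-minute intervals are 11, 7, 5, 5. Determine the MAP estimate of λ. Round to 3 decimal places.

λ̂_MAP = 3.889

Σxᵢ = 11+7+5+5 = 28, with n = 4.
Posterior ∝ λ^7e^(−5λ) · λ^28e^(−4λ) = λ^35e^(−9λ), i.e. Gamma(shape=36, rate=9).
The mode of a Gamma(a, b) with a ≥ 1 (shape–rate) is (a−1)/b = 35/9 ≈ 3.889.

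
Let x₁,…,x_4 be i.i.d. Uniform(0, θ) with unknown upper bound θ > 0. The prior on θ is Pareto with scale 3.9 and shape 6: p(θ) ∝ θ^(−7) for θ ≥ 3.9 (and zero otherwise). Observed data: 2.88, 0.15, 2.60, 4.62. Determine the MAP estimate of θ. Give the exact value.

θ̂_MAP = 4.62

The Uniform(0, θ) likelihood is θ^(−n) for θ ≥ max(xᵢ), zero otherwise. Here max(xᵢ) = 4.62.
Posterior ∝ θ^(−7) · θ^(−4) = θ^(−11) on θ ≥ max(3.9, 4.62) = 4.62.
This density is strictly decreasing in θ, so the posterior mode lies at the lower boundary of the support.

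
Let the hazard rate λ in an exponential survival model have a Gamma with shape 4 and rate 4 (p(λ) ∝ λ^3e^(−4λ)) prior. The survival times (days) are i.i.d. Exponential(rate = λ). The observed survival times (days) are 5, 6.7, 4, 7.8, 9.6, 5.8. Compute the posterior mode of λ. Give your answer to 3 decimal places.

λ̂_MAP = 0.210

The Exponential(rate=λ) likelihood is ∝ λ^n e^(−λΣtᵢ). Here n = 6 and Σtᵢ = 5 + 6.7 + 4 + 7.8 + 9.6 + 5.8 = 38.9.
Posterior ∝ λ^3e^(−4λ) · λ^6e^(−38.9λ) = λ^9e^(−42.9λ), i.e. Gamma(10, 42.9).
Mode = (a−1)/b = 9/42.9 ≈ 0.210.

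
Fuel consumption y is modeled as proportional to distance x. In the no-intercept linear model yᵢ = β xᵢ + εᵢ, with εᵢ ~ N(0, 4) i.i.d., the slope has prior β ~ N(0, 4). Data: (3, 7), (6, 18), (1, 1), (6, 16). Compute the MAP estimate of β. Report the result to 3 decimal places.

β̂_MAP = 2.723

log p(β | y) = −Σ(yᵢ − βxᵢ)²/(2·4) − β²/(2·4) + const.
Setting the derivative to zero: Σxᵢ(yᵢ − βxᵢ)/4 − β/4 = 0, so β = Σxᵢyᵢ / (Σxᵢ² + σ²/τ²).
Σxᵢyᵢ = 3·7 + 6·18 + 1·1 + 6·16 = 226; Σxᵢ² = 82; σ²/τ² = 1.
β̂_MAP = 226 / (82 + 1) = 226/83 ≈ 2.723.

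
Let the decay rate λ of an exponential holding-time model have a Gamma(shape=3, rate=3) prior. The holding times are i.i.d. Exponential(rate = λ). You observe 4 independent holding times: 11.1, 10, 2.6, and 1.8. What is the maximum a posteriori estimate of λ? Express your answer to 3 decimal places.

λ̂_MAP = 0.211

The Exponential(rate=λ) likelihood is ∝ λ^n e^(−λΣtᵢ). Here n = 4 and Σtᵢ = 11.1 + 10 + 2.6 + 1.8 = 25.5.
Posterior ∝ λ^2e^(−3λ) · λ^4e^(−25.5λ) = λ^6e^(−28.5λ), i.e. Gamma(7, 28.5).
Mode = (a−1)/b = 6/28.5 ≈ 0.211.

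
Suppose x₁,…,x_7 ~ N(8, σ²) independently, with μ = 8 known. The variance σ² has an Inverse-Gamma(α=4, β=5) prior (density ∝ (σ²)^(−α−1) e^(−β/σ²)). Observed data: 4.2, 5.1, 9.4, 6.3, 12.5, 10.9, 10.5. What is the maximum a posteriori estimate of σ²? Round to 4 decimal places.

Sum of squared deviations about the known mean: SS = (4.2−8)² + (5.1−8)² + (9.4−8)² + (6.3−8)² + (12.5−8)² + (10.9−8)² + (10.5−8)² = 62.61.
The Normal likelihood contributes (σ²)^(−n/2) exp(−SS/(2σ²)), so the posterior is Inverse-Gamma(α + n/2, β + SS/2) = Inverse-Gamma(7.5, 36.305).
The mode of Inverse-Gamma(a, b) is b/(a+1) = 36.305/8.5 ≈ 4.2712.

σ̂²_MAP = 4.2712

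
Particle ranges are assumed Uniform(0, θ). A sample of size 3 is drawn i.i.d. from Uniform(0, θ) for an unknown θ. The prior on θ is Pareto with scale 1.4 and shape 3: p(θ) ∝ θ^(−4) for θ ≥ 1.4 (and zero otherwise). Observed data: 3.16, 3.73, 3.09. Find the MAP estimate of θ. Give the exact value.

The Uniform(0, θ) likelihood is θ^(−n) for θ ≥ max(xᵢ), zero otherwise. Here max(xᵢ) = 3.73.
Posterior ∝ θ^(−4) · θ^(−3) = θ^(−7) on θ ≥ max(1.4, 3.73) = 3.73.
This density is strictly decreasing in θ, so the posterior mode lies at the lower boundary of the support.

θ̂_MAP = 3.73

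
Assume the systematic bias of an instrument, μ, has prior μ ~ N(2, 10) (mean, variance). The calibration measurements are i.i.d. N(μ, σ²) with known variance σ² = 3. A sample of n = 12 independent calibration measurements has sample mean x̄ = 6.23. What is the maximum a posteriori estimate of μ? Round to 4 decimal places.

n = 12, x̄ = 6.23.
For a Normal prior and Normal likelihood with known variance, the posterior is Normal; its mode equals its mean, the precision-weighted average.
Prior precision 1/σ₀² = 1/10 = 0.1; data precision n/σ² = 12/3 = 4.
μ̂ = (0.1·2 + 4·6.23) / (0.1 + 4) = 25.12/4.1 = 1256/205 ≈ 6.1268.

μ̂_MAP = 6.1268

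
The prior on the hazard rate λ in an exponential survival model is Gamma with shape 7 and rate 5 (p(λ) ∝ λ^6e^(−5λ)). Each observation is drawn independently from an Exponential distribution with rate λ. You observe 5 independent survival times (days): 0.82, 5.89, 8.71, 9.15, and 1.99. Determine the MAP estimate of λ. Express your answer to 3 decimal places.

λ̂_MAP = 0.349

The Exponential(rate=λ) likelihood is ∝ λ^n e^(−λΣtᵢ). Here n = 5 and Σtᵢ = 0.82 + 5.89 + 8.71 + 9.15 + 1.99 = 26.56.
Posterior ∝ λ^6e^(−5λ) · λ^5e^(−26.56λ) = λ^11e^(−31.56λ), i.e. Gamma(12, 31.56).
Mode = (a−1)/b = 11/31.56 ≈ 0.349.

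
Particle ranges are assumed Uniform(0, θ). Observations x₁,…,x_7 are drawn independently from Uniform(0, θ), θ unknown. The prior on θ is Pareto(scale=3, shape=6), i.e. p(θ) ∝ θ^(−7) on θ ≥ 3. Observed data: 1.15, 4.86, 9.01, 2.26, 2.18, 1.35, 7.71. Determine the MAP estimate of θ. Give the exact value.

The Uniform(0, θ) likelihood is θ^(−n) for θ ≥ max(xᵢ), zero otherwise. Here max(xᵢ) = 9.01.
Posterior ∝ θ^(−7) · θ^(−7) = θ^(−14) on θ ≥ max(3, 9.01) = 9.01.
This density is strictly decreasing in θ, so the posterior mode lies at the lower boundary of the support.

θ̂_MAP = 9.01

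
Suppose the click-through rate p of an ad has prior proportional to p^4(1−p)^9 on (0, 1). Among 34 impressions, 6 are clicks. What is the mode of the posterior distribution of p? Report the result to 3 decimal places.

p̂_MAP = 0.213

The prior density ∝ p^4(1−p)^9 is the kernel of Beta(5, 10).
Data: 6 successes in 34 trials. The binomial likelihood contributes p^6(1−p)^28, so the posterior is Beta(5+6, 10+28) = Beta(11, 38).
For Beta(a, b) with a, b > 1 the mode is (a−1)/(a+b−2) = 10/47 ≈ 0.213.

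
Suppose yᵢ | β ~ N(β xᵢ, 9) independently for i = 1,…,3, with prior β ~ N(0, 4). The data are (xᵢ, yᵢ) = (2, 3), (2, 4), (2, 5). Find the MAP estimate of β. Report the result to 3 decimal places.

β̂_MAP = 1.684

log p(β | y) = −Σ(yᵢ − βxᵢ)²/(2·9) − β²/(2·4) + const.
Setting the derivative to zero: Σxᵢ(yᵢ − βxᵢ)/9 − β/4 = 0, so β = Σxᵢyᵢ / (Σxᵢ² + σ²/τ²).
Σxᵢyᵢ = 2·3 + 2·4 + 2·5 = 24; Σxᵢ² = 12; σ²/τ² = 2.25.
β̂_MAP = 24 / (12 + 2.25) = 24/14.25 ≈ 1.684.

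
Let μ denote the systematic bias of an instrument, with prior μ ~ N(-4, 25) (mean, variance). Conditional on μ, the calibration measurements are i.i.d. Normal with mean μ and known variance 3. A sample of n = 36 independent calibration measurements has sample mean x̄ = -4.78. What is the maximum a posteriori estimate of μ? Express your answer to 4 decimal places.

n = 36, x̄ = -4.78.
For a Normal prior and Normal likelihood with known variance, the posterior is Normal; its mode equals its mean, the precision-weighted average.
Prior precision 1/σ₀² = 1/25 = 0.04; data precision n/σ² = 36/3 = 12.
μ̂ = (0.04·(-4) + 12·(-4.78)) / (0.04 + 12) = (-57.52)/12.04 = -1438/301 ≈ -4.7774.

μ̂_MAP = -4.7774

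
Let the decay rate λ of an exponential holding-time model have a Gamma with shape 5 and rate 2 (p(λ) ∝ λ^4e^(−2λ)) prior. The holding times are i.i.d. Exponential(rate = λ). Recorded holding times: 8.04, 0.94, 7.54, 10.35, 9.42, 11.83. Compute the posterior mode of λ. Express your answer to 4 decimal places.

The Exponential(rate=λ) likelihood is ∝ λ^n e^(−λΣtᵢ). Here n = 6 and Σtᵢ = 8.04 + 0.94 + 7.54 + 10.35 + 9.42 + 11.83 = 48.12.
Posterior ∝ λ^4e^(−2λ) · λ^6e^(−48.12λ) = λ^10e^(−50.12λ), i.e. Gamma(11, 50.12).
Mode = (a−1)/b = 10/50.12 ≈ 0.1995.

λ̂_MAP = 0.1995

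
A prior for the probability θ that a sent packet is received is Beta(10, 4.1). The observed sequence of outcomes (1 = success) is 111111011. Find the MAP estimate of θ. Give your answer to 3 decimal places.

Prior: Beta(10, 4.1).
Data: 8 successes in 9 trials (from the sequence). The binomial likelihood contributes θ^8(1−θ)^1, so the posterior is Beta(10+8, 4.1+1) = Beta(18, 5.1).
For Beta(a, b) with a, b > 1 the mode is (a−1)/(a+b−2) = 17/21.1 ≈ 0.806.

θ̂_MAP = 0.806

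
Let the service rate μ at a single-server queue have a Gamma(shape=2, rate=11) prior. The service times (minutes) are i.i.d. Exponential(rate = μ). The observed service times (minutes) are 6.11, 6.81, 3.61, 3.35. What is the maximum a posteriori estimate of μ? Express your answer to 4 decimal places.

The Exponential(rate=μ) likelihood is ∝ μ^n e^(−μΣtᵢ). Here n = 4 and Σtᵢ = 6.11 + 6.81 + 3.61 + 3.35 = 19.88.
Posterior ∝ μe^(−11μ) · μ^4e^(−19.88μ) = μ^5e^(−30.88μ), i.e. Gamma(6, 30.88).
Mode = (a−1)/b = 5/30.88 ≈ 0.1619.

μ̂_MAP = 0.1619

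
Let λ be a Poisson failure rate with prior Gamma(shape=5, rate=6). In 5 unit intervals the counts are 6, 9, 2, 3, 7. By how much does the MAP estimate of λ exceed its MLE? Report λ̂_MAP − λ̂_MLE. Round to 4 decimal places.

Σxᵢ = 27. Posterior is Gamma(32, 11); MAP = (32−1)/11 = 31/11 ≈ 2.81818.
MLE = x̄ = 27/5 ≈ 5.40000.
Difference = 31/11 − 27/5 = -142/55 ≈ -2.5818.

MAP − MLE = -2.5818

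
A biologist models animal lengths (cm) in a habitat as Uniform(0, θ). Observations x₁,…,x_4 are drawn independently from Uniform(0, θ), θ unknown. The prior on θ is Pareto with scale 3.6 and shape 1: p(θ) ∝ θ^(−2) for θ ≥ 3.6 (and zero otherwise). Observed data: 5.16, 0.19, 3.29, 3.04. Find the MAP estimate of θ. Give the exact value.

The Uniform(0, θ) likelihood is θ^(−n) for θ ≥ max(xᵢ), zero otherwise. Here max(xᵢ) = 5.16.
Posterior ∝ θ^(−2) · θ^(−4) = θ^(−6) on θ ≥ max(3.6, 5.16) = 5.16.
This density is strictly decreasing in θ, so the posterior mode lies at the lower boundary of the support.

θ̂_MAP = 5.16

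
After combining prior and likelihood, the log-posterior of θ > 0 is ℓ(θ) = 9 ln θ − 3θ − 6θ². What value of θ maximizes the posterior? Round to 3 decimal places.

θ̂_MAP = 0.750

ℓ'(θ) = 9/θ − 3 − 12θ. Setting this to zero and multiplying by θ: 12θ² + 3θ − 9 = 0.
θ = (−3 + √(3² + 4·12·9)) / (2·12) = (−3 + √441) / 24 = (−3 + 21)/24 = 3/4.
ℓ''(θ) = −9/θ² − 12 < 0, confirming a maximum.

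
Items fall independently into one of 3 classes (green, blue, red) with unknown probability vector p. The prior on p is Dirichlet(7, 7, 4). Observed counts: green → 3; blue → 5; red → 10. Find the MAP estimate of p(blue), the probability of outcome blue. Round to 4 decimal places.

MAP estimate of p(blue) = 0.3333

The posterior is Dirichlet(αᵢ + nᵢ) = Dirichlet(10, 12, 14).
For a Dirichlet(a₁,…,a_K) with all aᵢ > 1, the mode has j-th component (aⱼ − 1)/(Σaᵢ − K).
Here Σaᵢ = 36 and K = 3, so p(blue) = (12 − 1)/(36 − 3) = 11/33 ≈ 0.3333.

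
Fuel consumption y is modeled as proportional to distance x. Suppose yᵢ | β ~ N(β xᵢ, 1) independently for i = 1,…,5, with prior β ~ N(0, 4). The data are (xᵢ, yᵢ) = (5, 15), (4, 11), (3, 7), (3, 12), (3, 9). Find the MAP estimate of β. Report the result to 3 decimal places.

log p(β | y) = −Σ(yᵢ − βxᵢ)²/(2·1) − β²/(2·4) + const.
Setting the derivative to zero: Σxᵢ(yᵢ − βxᵢ)/1 − β/4 = 0, so β = Σxᵢyᵢ / (Σxᵢ² + σ²/τ²).
Σxᵢyᵢ = 5·15 + 4·11 + 3·7 + 3·12 + 3·9 = 203; Σxᵢ² = 68; σ²/τ² = 0.25.
β̂_MAP = 203 / (68 + 0.25) = 203/68.25 ≈ 2.974.

β̂_MAP = 2.974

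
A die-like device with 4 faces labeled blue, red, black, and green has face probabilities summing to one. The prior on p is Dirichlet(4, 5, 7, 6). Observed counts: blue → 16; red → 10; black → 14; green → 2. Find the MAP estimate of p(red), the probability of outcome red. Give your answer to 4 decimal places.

MAP estimate of p(red) = 0.2333

The posterior is Dirichlet(αᵢ + nᵢ) = Dirichlet(20, 15, 21, 8).
For a Dirichlet(a₁,…,a_K) with all aᵢ > 1, the mode has j-th component (aⱼ − 1)/(Σaᵢ − K).
Here Σaᵢ = 64 and K = 4, so p(red) = (15 − 1)/(64 − 4) = 14/60 ≈ 0.2333.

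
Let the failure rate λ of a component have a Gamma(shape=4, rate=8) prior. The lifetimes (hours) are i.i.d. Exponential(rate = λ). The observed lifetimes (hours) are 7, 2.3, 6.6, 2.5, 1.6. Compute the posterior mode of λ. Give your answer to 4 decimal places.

λ̂_MAP = 0.2857

The Exponential(rate=λ) likelihood is ∝ λ^n e^(−λΣtᵢ). Here n = 5 and Σtᵢ = 7 + 2.3 + 6.6 + 2.5 + 1.6 = 20.
Posterior ∝ λ^3e^(−8λ) · λ^5e^(−20λ) = λ^8e^(−28λ), i.e. Gamma(9, 28).
Mode = (a−1)/b = 8/28 ≈ 0.2857.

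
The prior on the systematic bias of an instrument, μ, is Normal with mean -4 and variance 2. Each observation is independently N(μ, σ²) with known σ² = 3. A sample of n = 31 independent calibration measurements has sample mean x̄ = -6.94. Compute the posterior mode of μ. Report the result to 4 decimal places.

μ̂_MAP = -6.8043

n = 31, x̄ = -6.94.
For a Normal prior and Normal likelihood with known variance, the posterior is Normal; its mode equals its mean, the precision-weighted average.
Prior precision 1/σ₀² = 1/2 = 0.5; data precision n/σ² = 31/3.
μ̂ = (0.5·(-4) + (31/3)·(-6.94)) / (0.5 + 31/3) = (-11057/150)/(65/6) = -11057/1625 ≈ -6.8043.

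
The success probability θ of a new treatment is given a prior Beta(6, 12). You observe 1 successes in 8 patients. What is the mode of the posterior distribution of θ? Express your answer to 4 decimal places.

Prior: Beta(6, 12).
Data: 1 success in 8 trials. The binomial likelihood contributes θ(1−θ)^7, so the posterior is Beta(6+1, 12+7) = Beta(7, 19).
For Beta(a, b) with a, b > 1 the mode is (a−1)/(a+b−2) = 6/24 ≈ 0.2500.

θ̂_MAP = 0.2500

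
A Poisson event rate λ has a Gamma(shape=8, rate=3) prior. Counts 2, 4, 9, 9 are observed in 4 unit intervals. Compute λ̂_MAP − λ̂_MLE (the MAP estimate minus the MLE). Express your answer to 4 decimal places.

Σxᵢ = 24. Posterior is Gamma(32, 7); MAP = (32−1)/7 = 31/7 ≈ 4.42857.
MLE = x̄ = 24/4 ≈ 6.00000.
Difference = 31/7 − 24/4 = -11/7 ≈ -1.5714.

MAP − MLE = -1.5714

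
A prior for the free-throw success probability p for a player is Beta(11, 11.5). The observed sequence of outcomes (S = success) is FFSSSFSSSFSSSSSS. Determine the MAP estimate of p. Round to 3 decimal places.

Prior: Beta(11, 11.5).
Data: 12 successes in 16 trials (from the sequence). The binomial likelihood contributes p^12(1−p)^4, so the posterior is Beta(11+12, 11.5+4) = Beta(23, 15.5).
For Beta(a, b) with a, b > 1 the mode is (a−1)/(a+b−2) = 22/36.5 ≈ 0.603.

p̂_MAP = 0.603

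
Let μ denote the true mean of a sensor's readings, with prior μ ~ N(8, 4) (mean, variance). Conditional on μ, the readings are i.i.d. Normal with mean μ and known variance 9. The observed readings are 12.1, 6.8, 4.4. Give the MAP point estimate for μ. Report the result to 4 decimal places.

μ̂_MAP = 7.8667

n = 3; x̄ = (12.1 + 6.8 + 4.4)/3 = 23.3/3 = 233/30 ≈ 7.7667.
For a Normal prior and Normal likelihood with known variance, the posterior is Normal; its mode equals its mean, the precision-weighted average.
Prior precision 1/σ₀² = 1/4 = 0.25; data precision n/σ² = 3/9 = 1/3.
μ̂ = (0.25·8 + (1/3)·(233/30)) / (0.25 + 1/3) = (413/90)/(7/12) = 118/15 ≈ 7.8667.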